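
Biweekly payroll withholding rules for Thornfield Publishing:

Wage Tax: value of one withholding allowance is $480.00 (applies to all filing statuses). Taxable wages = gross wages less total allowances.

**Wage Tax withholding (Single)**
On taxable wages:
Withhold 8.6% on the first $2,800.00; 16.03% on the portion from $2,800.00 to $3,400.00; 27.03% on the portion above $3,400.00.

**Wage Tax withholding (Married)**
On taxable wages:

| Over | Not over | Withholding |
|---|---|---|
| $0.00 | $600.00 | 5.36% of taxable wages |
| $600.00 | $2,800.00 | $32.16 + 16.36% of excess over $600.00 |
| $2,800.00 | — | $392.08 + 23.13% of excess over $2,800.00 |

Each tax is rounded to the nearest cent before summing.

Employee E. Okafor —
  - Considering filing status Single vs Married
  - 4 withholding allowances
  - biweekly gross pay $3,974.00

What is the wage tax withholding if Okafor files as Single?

Wage Tax (Single): taxable = $3,974.00 − 4×$480.00 = $2,054.00
  8.6% × $2,054.00 = $176.64

$176.64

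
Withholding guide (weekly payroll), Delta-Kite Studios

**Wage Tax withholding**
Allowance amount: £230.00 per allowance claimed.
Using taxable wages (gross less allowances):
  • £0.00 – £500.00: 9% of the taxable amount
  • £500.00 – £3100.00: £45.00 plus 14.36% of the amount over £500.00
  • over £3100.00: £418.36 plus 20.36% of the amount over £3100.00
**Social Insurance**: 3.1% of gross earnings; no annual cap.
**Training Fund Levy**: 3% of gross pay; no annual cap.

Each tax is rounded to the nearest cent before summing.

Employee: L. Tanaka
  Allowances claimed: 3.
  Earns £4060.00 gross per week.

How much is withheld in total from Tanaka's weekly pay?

£720.99

Wage Tax: taxable = £4060.00 − 3×£230.00 = £3370.00
  £418.36 + 20.36% × (£3370.00 − £3100.00) = £418.36 + 20.36% × £270.00 = £473.33
Social Insurance: 3.1% × £4060.00 = £125.86
Training Fund Levy: 3% × £4060.00 = £121.80
Total: £473.33 + £125.86 + £121.80 = £720.99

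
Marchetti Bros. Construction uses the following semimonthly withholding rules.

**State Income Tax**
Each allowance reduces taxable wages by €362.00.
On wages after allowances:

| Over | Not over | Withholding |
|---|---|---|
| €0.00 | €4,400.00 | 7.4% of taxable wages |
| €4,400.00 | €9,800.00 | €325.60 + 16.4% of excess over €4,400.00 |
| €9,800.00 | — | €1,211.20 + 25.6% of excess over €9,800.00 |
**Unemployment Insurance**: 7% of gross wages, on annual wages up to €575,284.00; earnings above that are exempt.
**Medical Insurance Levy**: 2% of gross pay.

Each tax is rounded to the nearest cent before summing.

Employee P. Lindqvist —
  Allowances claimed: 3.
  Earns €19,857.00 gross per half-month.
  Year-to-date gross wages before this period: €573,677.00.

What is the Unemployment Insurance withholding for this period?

€112.49

Unemployment Insurance: cap €575,284.00 − YTD €573,677.00 = €1,607.00 subject; 7% × €1,607.00 = €112.49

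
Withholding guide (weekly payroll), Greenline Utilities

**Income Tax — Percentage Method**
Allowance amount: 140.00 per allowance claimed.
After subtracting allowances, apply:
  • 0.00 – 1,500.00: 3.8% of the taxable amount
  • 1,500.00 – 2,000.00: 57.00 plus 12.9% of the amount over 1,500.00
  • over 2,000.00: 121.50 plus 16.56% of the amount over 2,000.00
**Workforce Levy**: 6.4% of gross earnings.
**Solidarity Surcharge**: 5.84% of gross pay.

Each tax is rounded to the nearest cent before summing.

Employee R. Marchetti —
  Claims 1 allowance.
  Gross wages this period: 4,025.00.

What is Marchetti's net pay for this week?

3,098.68

Income Tax: taxable = 4,025.00 − 1×140.00 = 3,885.00
  121.50 + 16.56% × (3,885.00 − 2,000.00) = 121.50 + 16.56% × 1,885.00 = 433.66
Workforce Levy: 6.4% × 4,025.00 = 257.60
Solidarity Surcharge: 5.84% × 4,025.00 = 235.06
Total withheld: 433.66 + 257.60 + 235.06 = 926.32
Net pay: 4,025.00 − 926.32 = 3,098.68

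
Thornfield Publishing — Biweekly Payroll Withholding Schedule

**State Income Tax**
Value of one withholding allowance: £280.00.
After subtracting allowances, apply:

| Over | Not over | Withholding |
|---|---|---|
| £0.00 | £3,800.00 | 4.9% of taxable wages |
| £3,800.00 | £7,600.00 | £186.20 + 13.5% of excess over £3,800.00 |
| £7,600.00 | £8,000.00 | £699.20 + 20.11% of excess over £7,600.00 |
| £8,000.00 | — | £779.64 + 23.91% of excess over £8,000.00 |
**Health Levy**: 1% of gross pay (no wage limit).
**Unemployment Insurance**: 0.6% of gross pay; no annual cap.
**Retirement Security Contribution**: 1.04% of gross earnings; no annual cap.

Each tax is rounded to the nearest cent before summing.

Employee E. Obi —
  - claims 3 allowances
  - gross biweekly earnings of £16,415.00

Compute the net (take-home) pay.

£13,390.82

State Income Tax: taxable = £16,415.00 − 3×£280.00 = £15,575.00
  £779.64 + 23.91% × (£15,575.00 − £8,000.00) = £779.64 + 23.91% × £7,575.00 = £2,590.82
Health Levy: 1% × £16,415.00 = £164.15
Unemployment Insurance: 0.6% × £16,415.00 = £98.49
Retirement Security Contribution: 1.04% × £16,415.00 = £170.72
Total withheld: £2,590.82 + £164.15 + £98.49 + £170.72 = £3,024.18
Net pay: £16,415.00 − £3,024.18 = £13,390.82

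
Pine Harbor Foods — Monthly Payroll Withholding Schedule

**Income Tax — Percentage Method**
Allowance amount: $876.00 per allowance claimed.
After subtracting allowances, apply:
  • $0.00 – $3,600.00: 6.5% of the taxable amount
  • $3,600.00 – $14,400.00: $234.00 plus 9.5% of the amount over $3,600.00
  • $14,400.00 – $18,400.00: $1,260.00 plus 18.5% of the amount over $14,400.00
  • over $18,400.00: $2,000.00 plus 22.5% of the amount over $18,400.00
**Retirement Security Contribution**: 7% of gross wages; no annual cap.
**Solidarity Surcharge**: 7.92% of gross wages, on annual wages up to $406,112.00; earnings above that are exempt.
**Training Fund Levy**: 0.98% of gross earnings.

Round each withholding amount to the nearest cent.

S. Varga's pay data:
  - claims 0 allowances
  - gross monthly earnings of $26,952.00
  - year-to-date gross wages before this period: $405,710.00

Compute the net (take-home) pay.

$20,845.19

Income Tax: taxable = $26,952.00
  $2,000.00 + 22.5% × ($26,952.00 − $18,400.00) = $2,000.00 + 22.5% × $8,552.00 = $3,924.20
Retirement Security Contribution: 7% × $26,952.00 = $1,886.64
Solidarity Surcharge: cap $406,112.00 − YTD $405,710.00 = $402.00 subject; 7.92% × $402.00 = $31.84
Training Fund Levy: 0.98% × $26,952.00 = $264.13
Total withheld: $3,924.20 + $1,886.64 + $31.84 + $264.13 = $6,106.81
Net pay: $26,952.00 − $6,106.81 = $20,845.19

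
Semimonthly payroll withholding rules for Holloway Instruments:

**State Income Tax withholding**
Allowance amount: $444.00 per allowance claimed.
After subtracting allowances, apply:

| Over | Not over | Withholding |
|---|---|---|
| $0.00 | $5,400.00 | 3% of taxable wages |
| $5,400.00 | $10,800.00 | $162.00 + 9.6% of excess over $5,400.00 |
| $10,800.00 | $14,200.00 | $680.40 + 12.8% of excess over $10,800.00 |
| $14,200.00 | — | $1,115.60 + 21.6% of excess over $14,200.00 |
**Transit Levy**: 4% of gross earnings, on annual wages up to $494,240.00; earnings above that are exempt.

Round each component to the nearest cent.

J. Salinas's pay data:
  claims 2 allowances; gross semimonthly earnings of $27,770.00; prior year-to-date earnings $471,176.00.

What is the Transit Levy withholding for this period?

$922.56

Transit Levy: cap $494,240.00 − YTD $471,176.00 = $23,064.00 subject; 4% × $23,064.00 = $922.56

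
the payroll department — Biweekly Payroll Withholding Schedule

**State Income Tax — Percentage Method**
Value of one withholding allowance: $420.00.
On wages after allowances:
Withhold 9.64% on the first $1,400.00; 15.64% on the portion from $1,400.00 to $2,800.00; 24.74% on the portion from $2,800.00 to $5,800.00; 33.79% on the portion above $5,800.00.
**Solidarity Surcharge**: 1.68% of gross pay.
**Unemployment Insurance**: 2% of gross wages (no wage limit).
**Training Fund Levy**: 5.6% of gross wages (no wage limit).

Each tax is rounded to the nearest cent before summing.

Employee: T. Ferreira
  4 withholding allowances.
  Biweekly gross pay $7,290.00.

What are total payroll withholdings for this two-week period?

$1,725.62

State Income Tax: taxable = $7,290.00 − 4×$420.00 = $5,610.00
  $353.92 + 24.74% × ($5,610.00 − $2,800.00) = $353.92 + 24.74% × $2,810.00 = $1,049.11
Solidarity Surcharge: 1.68% × $7,290.00 = $122.47
Unemployment Insurance: 2% × $7,290.00 = $145.80
Training Fund Levy: 5.6% × $7,290.00 = $408.24
Total: $1,049.11 + $122.47 + $145.80 + $408.24 = $1,725.62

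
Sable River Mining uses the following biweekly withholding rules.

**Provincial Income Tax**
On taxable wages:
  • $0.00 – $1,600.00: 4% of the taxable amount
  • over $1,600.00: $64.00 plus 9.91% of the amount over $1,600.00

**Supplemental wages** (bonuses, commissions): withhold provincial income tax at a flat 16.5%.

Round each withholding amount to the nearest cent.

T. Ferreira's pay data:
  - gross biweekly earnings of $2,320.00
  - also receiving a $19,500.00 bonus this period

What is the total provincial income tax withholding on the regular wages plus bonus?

$3,352.85

Provincial Income Tax: taxable = $2,320.00
  $64.00 + 9.91% × ($2,320.00 − $1,600.00) = $64.00 + 9.91% × $720.00 = $135.35
Supplemental (16.5% flat on bonus): 16.5% × $19,500.00 = $3,217.50
Total provincial income tax: $135.35 + $3,217.50 = $3,352.85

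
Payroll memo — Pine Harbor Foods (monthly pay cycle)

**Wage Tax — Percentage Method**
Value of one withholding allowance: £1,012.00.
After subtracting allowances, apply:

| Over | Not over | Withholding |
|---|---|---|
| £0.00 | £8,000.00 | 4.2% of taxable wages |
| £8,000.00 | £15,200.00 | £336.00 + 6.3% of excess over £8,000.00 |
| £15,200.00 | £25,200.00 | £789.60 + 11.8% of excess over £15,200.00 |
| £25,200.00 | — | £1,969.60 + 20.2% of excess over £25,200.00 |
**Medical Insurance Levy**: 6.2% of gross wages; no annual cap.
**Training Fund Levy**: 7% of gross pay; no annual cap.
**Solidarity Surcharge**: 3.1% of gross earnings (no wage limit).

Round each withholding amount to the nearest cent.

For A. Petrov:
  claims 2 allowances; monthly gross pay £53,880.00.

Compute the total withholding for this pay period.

Wage Tax: taxable = £53,880.00 − 2×£1,012.00 = £51,856.00
  £1,969.60 + 20.2% × (£51,856.00 − £25,200.00) = £1,969.60 + 20.2% × £26,656.00 = £7,354.11
Medical Insurance Levy: 6.2% × £53,880.00 = £3,340.56
Training Fund Levy: 7% × £53,880.00 = £3,771.60
Solidarity Surcharge: 3.1% × £53,880.00 = £1,670.28
Total: £7,354.11 + £3,340.56 + £3,771.60 + £1,670.28 = £16,136.55

£16,136.55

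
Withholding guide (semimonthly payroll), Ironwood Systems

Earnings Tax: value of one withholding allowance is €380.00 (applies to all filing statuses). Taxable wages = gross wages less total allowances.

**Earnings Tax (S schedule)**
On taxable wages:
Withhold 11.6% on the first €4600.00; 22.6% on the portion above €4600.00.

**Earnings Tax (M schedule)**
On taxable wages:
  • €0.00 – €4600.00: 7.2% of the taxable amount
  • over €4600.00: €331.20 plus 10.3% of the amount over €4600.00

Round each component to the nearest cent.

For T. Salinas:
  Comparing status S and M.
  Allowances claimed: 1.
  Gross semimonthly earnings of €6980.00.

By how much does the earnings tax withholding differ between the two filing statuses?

€448.40

Earnings Tax (S): taxable = €6980.00 − 1×€380.00 = €6600.00
  €533.60 + 22.6% × (€6600.00 − €4600.00) = €533.60 + 22.6% × €2000.00 = €985.60
Earnings Tax (M): taxable = €6980.00 − 1×€380.00 = €6600.00
  €331.20 + 10.3% × (€6600.00 − €4600.00) = €331.20 + 10.3% × €2000.00 = €537.20
Difference: |€985.60 − €537.20| = €448.40 (higher under S)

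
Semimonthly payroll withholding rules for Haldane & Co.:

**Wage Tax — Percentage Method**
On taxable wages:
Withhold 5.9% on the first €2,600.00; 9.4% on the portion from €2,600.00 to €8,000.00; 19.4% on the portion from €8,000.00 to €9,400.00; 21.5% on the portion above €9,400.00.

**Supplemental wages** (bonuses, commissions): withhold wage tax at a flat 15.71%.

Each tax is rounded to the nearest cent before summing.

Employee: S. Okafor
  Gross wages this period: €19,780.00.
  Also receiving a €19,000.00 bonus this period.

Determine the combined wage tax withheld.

€6,149.20

Wage Tax: taxable = €19,780.00
  €932.60 + 21.5% × (€19,780.00 − €9,400.00) = €932.60 + 21.5% × €10,380.00 = €3,164.30
Supplemental (15.71% flat on bonus): 15.71% × €19,000.00 = €2,984.90
Total wage tax: €3,164.30 + €2,984.90 = €6,149.20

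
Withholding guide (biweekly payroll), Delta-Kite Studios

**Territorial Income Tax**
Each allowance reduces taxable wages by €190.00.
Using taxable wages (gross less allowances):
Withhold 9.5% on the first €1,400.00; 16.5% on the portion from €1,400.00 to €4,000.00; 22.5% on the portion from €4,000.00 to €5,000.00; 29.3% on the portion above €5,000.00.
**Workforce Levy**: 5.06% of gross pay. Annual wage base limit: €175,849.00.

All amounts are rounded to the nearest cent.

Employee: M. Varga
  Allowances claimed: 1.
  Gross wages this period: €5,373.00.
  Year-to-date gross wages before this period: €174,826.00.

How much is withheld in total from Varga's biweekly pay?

€892.38

Territorial Income Tax: taxable = €5,373.00 − 1×€190.00 = €5,183.00
  €787.00 + 29.3% × (€5,183.00 − €5,000.00) = €787.00 + 29.3% × €183.00 = €840.62
Workforce Levy: cap €175,849.00 − YTD €174,826.00 = €1,023.00 subject; 5.06% × €1,023.00 = €51.76
Total: €840.62 + €51.76 = €892.38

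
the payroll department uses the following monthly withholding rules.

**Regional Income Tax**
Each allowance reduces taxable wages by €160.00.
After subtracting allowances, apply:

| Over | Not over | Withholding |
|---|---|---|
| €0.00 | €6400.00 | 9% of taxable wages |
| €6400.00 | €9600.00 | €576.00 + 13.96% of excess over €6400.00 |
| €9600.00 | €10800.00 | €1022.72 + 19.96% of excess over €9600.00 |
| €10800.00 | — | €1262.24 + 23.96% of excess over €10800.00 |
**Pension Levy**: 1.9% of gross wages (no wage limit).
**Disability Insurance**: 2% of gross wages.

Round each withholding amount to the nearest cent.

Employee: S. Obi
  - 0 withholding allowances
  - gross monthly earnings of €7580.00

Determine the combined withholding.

Regional Income Tax: taxable = €7580.00
  €576.00 + 13.96% × (€7580.00 − €6400.00) = €576.00 + 13.96% × €1180.00 = €740.73
Pension Levy: 1.9% × €7580.00 = €144.02
Disability Insurance: 2% × €7580.00 = €151.60
Total: €740.73 + €144.02 + €151.60 = €1036.35

€1036.35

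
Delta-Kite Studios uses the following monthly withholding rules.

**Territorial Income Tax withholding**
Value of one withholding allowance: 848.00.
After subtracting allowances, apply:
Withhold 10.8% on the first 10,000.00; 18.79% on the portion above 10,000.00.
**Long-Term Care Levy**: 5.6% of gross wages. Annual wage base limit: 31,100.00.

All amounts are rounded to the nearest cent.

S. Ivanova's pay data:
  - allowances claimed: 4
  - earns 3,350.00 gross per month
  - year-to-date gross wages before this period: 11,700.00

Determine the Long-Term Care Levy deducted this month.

187.60

Long-Term Care Levy: 5.6% × 3,350.00 = 187.60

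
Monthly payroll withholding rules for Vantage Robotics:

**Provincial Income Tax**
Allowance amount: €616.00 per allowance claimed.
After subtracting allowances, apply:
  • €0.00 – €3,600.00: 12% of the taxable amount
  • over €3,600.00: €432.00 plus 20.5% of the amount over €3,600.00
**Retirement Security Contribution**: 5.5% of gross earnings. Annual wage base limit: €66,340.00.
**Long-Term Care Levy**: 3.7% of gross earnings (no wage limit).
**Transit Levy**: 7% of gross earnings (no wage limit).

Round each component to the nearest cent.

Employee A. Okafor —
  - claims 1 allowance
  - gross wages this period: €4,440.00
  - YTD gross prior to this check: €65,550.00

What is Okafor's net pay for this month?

Provincial Income Tax: taxable = €4,440.00 − 1×€616.00 = €3,824.00
  €432.00 + 20.5% × (€3,824.00 − €3,600.00) = €432.00 + 20.5% × €224.00 = €477.92
Retirement Security Contribution: cap €66,340.00 − YTD €65,550.00 = €790.00 subject; 5.5% × €790.00 = €43.45
Long-Term Care Levy: 3.7% × €4,440.00 = €164.28
Transit Levy: 7% × €4,440.00 = €310.80
Total withheld: €477.92 + €43.45 + €164.28 + €310.80 = €996.45
Net pay: €4,440.00 − €996.45 = €3,443.55

€3,443.55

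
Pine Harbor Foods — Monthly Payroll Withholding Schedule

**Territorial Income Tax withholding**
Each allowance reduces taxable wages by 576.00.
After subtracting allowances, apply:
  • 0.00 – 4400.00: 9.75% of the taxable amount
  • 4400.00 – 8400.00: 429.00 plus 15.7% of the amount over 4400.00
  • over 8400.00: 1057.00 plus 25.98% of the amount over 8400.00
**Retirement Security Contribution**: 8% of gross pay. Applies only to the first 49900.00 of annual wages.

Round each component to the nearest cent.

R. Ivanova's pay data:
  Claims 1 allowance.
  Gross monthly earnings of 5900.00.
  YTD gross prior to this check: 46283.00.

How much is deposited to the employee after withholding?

Territorial Income Tax: taxable = 5900.00 − 1×576.00 = 5324.00
  429.00 + 15.7% × (5324.00 − 4400.00) = 429.00 + 15.7% × 924.00 = 574.07
Retirement Security Contribution: cap 49900.00 − YTD 46283.00 = 3617.00 subject; 8% × 3617.00 = 289.36
Total withheld: 574.07 + 289.36 = 863.43
Net pay: 5900.00 − 863.43 = 5036.57

5036.57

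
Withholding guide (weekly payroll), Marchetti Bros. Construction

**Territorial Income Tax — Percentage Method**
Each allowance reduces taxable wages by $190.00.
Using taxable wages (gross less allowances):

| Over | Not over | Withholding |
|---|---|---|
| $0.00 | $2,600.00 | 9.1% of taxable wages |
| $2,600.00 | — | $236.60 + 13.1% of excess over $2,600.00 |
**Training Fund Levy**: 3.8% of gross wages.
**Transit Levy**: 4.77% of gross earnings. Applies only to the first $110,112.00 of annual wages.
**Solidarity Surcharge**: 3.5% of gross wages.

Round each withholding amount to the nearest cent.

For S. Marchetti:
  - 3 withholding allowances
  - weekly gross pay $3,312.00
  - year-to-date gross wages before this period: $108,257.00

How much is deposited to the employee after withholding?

$2,726.54

Territorial Income Tax: taxable = $3,312.00 − 3×$190.00 = $2,742.00
  $236.60 + 13.1% × ($2,742.00 − $2,600.00) = $236.60 + 13.1% × $142.00 = $255.20
Training Fund Levy: 3.8% × $3,312.00 = $125.86
Transit Levy: cap $110,112.00 − YTD $108,257.00 = $1,855.00 subject; 4.77% × $1,855.00 = $88.48
Solidarity Surcharge: 3.5% × $3,312.00 = $115.92
Total withheld: $255.20 + $125.86 + $88.48 + $115.92 = $585.46
Net pay: $3,312.00 − $585.46 = $2,726.54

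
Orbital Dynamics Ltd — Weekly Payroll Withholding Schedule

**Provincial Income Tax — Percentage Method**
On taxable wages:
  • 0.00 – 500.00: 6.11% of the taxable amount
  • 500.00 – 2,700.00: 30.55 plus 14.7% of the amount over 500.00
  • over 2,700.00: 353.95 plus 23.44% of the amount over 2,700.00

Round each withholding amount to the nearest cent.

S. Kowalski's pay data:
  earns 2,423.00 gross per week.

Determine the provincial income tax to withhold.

Provincial Income Tax: taxable = 2,423.00
  30.55 + 14.7% × (2,423.00 − 500.00) = 30.55 + 14.7% × 1,923.00 = 313.23

313.23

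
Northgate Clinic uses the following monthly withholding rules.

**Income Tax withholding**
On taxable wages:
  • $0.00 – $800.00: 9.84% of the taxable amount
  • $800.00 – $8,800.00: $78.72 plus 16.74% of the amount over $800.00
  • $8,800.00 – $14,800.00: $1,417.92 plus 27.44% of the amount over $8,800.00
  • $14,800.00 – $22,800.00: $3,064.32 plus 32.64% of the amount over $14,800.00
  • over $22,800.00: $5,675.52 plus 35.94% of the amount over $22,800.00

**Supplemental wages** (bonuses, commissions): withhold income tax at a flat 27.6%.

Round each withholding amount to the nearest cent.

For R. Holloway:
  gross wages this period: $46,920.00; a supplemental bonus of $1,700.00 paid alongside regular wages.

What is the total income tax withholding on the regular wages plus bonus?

$14,813.45

Income Tax: taxable = $46,920.00
  $5,675.52 + 35.94% × ($46,920.00 − $22,800.00) = $5,675.52 + 35.94% × $24,120.00 = $14,344.25
Supplemental (27.6% flat on bonus): 27.6% × $1,700.00 = $469.20
Total income tax: $14,344.25 + $469.20 = $14,813.45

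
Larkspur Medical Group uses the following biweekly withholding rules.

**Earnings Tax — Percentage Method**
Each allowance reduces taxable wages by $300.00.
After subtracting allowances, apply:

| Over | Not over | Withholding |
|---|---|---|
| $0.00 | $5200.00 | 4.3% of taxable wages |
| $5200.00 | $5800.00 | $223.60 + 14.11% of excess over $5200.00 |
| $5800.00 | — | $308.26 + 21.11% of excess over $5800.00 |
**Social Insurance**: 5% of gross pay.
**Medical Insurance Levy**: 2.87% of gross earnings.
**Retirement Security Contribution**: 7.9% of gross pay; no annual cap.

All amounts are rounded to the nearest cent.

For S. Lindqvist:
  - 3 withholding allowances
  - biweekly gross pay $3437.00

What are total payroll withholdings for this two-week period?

$651.10

Earnings Tax: taxable = $3437.00 − 3×$300.00 = $2537.00
  4.3% × $2537.00 = $109.09
Social Insurance: 5% × $3437.00 = $171.85
Medical Insurance Levy: 2.87% × $3437.00 = $98.64
Retirement Security Contribution: 7.9% × $3437.00 = $271.52
Total: $109.09 + $171.85 + $98.64 + $271.52 = $651.10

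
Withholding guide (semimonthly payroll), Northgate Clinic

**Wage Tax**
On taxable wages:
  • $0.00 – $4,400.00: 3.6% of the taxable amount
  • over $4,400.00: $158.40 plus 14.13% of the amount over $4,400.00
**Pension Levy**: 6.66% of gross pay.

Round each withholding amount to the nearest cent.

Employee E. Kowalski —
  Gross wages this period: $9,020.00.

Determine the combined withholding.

Wage Tax: taxable = $9,020.00
  $158.40 + 14.13% × ($9,020.00 − $4,400.00) = $158.40 + 14.13% × $4,620.00 = $811.21
Pension Levy: 6.66% × $9,020.00 = $600.73
Total: $811.21 + $600.73 = $1,411.94

$1,411.94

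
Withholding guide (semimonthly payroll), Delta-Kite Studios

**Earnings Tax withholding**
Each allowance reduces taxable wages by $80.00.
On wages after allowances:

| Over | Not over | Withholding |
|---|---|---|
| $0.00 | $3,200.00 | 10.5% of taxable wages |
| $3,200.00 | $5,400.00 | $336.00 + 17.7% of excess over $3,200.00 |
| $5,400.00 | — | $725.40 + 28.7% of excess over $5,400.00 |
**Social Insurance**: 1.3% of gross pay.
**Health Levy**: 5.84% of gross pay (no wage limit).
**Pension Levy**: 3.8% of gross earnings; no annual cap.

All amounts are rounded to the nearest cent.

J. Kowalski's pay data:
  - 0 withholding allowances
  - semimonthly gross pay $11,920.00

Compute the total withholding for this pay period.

Earnings Tax: taxable = $11,920.00
  $725.40 + 28.7% × ($11,920.00 − $5,400.00) = $725.40 + 28.7% × $6,520.00 = $2,596.64
Social Insurance: 1.3% × $11,920.00 = $154.96
Health Levy: 5.84% × $11,920.00 = $696.13
Pension Levy: 3.8% × $11,920.00 = $452.96
Total: $2,596.64 + $154.96 + $696.13 + $452.96 = $3,900.69

$3,900.69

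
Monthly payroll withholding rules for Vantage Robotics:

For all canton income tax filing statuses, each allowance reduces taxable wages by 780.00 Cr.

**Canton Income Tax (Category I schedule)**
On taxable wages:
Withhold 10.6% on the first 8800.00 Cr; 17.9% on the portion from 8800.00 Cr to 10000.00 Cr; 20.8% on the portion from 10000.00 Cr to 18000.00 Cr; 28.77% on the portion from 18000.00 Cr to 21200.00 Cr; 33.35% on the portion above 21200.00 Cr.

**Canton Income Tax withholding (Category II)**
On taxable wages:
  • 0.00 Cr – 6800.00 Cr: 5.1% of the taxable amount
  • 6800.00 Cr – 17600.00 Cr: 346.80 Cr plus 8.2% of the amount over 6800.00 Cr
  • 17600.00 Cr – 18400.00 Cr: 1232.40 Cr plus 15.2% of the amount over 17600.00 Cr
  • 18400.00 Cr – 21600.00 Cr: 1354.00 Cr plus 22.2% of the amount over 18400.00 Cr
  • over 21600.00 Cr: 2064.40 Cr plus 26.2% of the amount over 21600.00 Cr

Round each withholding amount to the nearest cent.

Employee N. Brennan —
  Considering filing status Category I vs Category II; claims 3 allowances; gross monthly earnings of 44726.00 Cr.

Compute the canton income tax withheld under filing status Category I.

Canton Income Tax (Category I): taxable = 44726.00 Cr − 3×780.00 Cr = 42386.00 Cr
  3732.24 Cr + 33.35% × (42386.00 Cr − 21200.00 Cr) = 3732.24 Cr + 33.35% × 21186.00 Cr = 10797.77 Cr

10797.77 Cr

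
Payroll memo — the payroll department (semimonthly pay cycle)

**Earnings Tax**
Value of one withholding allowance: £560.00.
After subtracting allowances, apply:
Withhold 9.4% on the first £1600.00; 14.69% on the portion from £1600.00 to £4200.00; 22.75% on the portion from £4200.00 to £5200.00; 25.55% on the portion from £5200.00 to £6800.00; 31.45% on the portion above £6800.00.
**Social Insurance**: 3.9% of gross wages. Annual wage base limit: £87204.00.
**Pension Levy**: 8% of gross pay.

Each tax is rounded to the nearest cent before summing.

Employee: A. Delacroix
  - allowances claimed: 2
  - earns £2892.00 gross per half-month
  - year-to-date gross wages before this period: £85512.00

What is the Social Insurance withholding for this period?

£65.99

Social Insurance: cap £87204.00 − YTD £85512.00 = £1692.00 subject; 3.9% × £1692.00 = £65.99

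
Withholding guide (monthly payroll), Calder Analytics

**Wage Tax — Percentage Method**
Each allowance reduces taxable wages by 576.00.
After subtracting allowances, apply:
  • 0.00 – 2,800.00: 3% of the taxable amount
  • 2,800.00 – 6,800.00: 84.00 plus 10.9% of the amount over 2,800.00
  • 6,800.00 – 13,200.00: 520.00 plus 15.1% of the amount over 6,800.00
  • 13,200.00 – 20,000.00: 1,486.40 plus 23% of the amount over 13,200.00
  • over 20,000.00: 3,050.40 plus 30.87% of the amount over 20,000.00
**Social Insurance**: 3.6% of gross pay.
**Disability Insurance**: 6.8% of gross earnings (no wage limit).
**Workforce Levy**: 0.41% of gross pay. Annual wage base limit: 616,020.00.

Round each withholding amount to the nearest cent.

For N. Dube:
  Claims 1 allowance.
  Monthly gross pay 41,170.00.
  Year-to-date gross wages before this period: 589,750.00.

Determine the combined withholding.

Wage Tax: taxable = 41,170.00 − 1×576.00 = 40,594.00
  3,050.40 + 30.87% × (40,594.00 − 20,000.00) = 3,050.40 + 30.87% × 20,594.00 = 9,407.77
Social Insurance: 3.6% × 41,170.00 = 1,482.12
Disability Insurance: 6.8% × 41,170.00 = 2,799.56
Workforce Levy: cap 616,020.00 − YTD 589,750.00 = 26,270.00 subject; 0.41% × 26,270.00 = 107.71
Total: 9,407.77 + 1,482.12 + 2,799.56 + 107.71 = 13,797.16

13,797.16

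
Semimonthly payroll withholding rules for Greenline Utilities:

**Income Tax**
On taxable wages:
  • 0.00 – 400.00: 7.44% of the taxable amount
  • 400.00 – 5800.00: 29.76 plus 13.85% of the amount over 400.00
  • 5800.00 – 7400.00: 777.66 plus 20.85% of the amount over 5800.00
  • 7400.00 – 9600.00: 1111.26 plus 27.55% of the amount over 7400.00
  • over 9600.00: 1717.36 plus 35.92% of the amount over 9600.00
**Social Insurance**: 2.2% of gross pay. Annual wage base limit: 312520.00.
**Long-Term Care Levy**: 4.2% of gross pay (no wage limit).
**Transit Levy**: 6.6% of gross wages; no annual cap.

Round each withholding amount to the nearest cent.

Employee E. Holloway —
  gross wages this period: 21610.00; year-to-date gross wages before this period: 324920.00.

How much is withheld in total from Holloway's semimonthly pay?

8365.23

Income Tax: taxable = 21610.00
  1717.36 + 35.92% × (21610.00 − 9600.00) = 1717.36 + 35.92% × 12010.00 = 6031.35
Social Insurance: YTD 324920.00 ≥ cap 312520.00 → 0.00
Long-Term Care Levy: 4.2% × 21610.00 = 907.62
Transit Levy: 6.6% × 21610.00 = 1426.26
Total: 6031.35 + 0.00 + 907.62 + 1426.26 = 8365.23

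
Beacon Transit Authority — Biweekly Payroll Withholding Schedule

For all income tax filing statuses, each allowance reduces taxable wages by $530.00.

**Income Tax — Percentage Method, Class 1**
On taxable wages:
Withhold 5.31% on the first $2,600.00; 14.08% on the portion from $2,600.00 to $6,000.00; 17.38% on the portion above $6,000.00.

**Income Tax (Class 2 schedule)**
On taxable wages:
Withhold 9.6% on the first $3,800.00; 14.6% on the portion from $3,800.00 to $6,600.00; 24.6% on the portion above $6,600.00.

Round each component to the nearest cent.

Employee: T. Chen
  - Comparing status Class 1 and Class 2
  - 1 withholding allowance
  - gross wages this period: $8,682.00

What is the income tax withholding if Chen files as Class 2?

$1,155.39

Income Tax (Class 2): taxable = $8,682.00 − 1×$530.00 = $8,152.00
  $773.60 + 24.6% × ($8,152.00 − $6,600.00) = $773.60 + 24.6% × $1,552.00 = $1,155.39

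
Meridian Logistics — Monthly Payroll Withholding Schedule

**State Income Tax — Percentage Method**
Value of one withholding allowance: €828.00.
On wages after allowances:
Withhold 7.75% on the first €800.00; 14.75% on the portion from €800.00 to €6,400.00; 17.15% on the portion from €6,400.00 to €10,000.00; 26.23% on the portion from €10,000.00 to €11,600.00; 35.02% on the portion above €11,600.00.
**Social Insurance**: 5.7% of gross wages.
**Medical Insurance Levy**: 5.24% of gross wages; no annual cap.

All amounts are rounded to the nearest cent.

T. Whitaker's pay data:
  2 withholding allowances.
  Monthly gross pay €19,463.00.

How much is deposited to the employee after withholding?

€13,234.98

State Income Tax: taxable = €19,463.00 − 2×€828.00 = €17,807.00
  €1,925.08 + 35.02% × (€17,807.00 − €11,600.00) = €1,925.08 + 35.02% × €6,207.00 = €4,098.77
Social Insurance: 5.7% × €19,463.00 = €1,109.39
Medical Insurance Levy: 5.24% × €19,463.00 = €1,019.86
Total withheld: €4,098.77 + €1,109.39 + €1,019.86 = €6,228.02
Net pay: €19,463.00 − €6,228.02 = €13,234.98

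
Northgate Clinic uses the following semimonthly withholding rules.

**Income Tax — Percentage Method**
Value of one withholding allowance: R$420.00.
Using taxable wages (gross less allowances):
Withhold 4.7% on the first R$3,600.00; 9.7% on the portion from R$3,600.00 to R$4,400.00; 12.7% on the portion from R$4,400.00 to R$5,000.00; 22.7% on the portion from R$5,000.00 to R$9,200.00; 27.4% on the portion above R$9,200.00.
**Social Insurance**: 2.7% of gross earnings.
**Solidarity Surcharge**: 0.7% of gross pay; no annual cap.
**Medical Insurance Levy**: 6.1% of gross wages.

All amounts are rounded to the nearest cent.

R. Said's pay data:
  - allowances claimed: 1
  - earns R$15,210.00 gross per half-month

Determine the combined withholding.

Income Tax: taxable = R$15,210.00 − 1×R$420.00 = R$14,790.00
  R$1,276.40 + 27.4% × (R$14,790.00 − R$9,200.00) = R$1,276.40 + 27.4% × R$5,590.00 = R$2,808.06
Social Insurance: 2.7% × R$15,210.00 = R$410.67
Solidarity Surcharge: 0.7% × R$15,210.00 = R$106.47
Medical Insurance Levy: 6.1% × R$15,210.00 = R$927.81
Total: R$2,808.06 + R$410.67 + R$106.47 + R$927.81 = R$4,253.01

R$4,253.01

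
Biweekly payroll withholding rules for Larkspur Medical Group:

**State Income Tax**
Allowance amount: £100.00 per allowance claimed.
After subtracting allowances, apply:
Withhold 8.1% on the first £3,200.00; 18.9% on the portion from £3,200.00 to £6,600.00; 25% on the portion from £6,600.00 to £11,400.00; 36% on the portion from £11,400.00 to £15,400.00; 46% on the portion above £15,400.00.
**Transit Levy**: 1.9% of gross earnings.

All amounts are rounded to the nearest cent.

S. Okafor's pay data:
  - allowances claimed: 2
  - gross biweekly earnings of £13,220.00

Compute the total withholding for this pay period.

£2,936.18

State Income Tax: taxable = £13,220.00 − 2×£100.00 = £13,020.00
  £2,101.80 + 36% × (£13,020.00 − £11,400.00) = £2,101.80 + 36% × £1,620.00 = £2,685.00
Transit Levy: 1.9% × £13,220.00 = £251.18
Total: £2,685.00 + £251.18 = £2,936.18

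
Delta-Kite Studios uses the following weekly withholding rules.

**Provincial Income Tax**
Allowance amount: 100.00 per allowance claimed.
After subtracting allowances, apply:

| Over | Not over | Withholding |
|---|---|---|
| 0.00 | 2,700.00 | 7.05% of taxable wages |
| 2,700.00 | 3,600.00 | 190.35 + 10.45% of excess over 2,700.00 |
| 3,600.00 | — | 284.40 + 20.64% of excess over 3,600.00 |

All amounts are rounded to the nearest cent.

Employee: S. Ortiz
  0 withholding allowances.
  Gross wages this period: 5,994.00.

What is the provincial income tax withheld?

Provincial Income Tax: taxable = 5,994.00
  284.40 + 20.64% × (5,994.00 − 3,600.00) = 284.40 + 20.64% × 2,394.00 = 778.52

778.52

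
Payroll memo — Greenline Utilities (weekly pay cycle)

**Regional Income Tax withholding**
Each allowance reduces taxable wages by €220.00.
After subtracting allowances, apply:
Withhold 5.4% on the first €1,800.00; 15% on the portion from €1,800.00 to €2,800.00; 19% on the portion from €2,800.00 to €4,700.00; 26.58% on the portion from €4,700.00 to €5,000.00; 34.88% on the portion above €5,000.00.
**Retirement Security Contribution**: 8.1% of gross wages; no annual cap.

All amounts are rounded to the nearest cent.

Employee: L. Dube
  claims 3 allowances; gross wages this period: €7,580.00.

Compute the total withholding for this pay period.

€1,971.62

Regional Income Tax: taxable = €7,580.00 − 3×€220.00 = €6,920.00
  €687.94 + 34.88% × (€6,920.00 − €5,000.00) = €687.94 + 34.88% × €1,920.00 = €1,357.64
Retirement Security Contribution: 8.1% × €7,580.00 = €613.98
Total: €1,357.64 + €613.98 = €1,971.62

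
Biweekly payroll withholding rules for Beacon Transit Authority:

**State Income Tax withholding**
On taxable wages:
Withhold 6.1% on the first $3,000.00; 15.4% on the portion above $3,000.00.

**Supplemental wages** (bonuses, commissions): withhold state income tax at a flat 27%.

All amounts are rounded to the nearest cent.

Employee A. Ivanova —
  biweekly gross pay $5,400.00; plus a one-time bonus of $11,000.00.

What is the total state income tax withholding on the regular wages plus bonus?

$3,522.60

State Income Tax: taxable = $5,400.00
  $183.00 + 15.4% × ($5,400.00 − $3,000.00) = $183.00 + 15.4% × $2,400.00 = $552.60
Supplemental (27% flat on bonus): 27% × $11,000.00 = $2,970.00
Total state income tax: $552.60 + $2,970.00 = $3,522.60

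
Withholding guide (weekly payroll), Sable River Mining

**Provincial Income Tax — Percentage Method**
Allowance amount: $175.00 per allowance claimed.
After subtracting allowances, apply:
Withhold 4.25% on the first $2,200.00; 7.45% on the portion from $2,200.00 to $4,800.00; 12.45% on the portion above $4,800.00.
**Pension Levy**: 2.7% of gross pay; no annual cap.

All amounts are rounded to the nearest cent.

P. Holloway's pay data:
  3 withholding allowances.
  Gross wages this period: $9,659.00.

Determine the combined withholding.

Provincial Income Tax: taxable = $9,659.00 − 3×$175.00 = $9,134.00
  $287.20 + 12.45% × ($9,134.00 − $4,800.00) = $287.20 + 12.45% × $4,334.00 = $826.78
Pension Levy: 2.7% × $9,659.00 = $260.79
Total: $826.78 + $260.79 = $1,087.57

$1,087.57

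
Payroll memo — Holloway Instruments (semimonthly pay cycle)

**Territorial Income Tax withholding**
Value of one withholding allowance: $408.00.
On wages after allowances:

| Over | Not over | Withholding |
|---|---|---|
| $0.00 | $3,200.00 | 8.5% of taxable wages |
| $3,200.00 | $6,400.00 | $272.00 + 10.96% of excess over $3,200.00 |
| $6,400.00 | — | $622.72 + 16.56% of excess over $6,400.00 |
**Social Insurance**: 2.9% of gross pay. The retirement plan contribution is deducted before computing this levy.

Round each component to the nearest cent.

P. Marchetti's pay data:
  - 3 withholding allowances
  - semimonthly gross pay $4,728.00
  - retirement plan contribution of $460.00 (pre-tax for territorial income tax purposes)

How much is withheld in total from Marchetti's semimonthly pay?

Territorial Income Tax: taxable = $4,728.00 − $460.00 − 3×$408.00 = $3,044.00
  8.5% × $3,044.00 = $258.74
Social Insurance: 2.9% × $4,268.00 = $123.77
Total: $258.74 + $123.77 = $382.51

$382.51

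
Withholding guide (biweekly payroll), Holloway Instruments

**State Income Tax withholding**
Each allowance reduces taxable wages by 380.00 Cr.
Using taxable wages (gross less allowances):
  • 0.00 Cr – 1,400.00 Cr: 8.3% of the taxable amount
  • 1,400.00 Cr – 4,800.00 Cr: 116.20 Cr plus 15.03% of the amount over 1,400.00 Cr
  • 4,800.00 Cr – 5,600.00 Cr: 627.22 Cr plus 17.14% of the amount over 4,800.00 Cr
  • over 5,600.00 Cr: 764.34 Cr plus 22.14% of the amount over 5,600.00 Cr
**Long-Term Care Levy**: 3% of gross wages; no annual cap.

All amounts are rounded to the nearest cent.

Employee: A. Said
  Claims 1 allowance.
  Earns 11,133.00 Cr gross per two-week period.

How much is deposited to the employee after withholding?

State Income Tax: taxable = 11,133.00 Cr − 1×380.00 Cr = 10,753.00 Cr
  764.34 Cr + 22.14% × (10,753.00 Cr − 5,600.00 Cr) = 764.34 Cr + 22.14% × 5,153.00 Cr = 1,905.21 Cr
Long-Term Care Levy: 3% × 11,133.00 Cr = 333.99 Cr
Total withheld: 1,905.21 Cr + 333.99 Cr = 2,239.20 Cr
Net pay: 11,133.00 Cr − 2,239.20 Cr = 8,893.80 Cr

8,893.80 Cr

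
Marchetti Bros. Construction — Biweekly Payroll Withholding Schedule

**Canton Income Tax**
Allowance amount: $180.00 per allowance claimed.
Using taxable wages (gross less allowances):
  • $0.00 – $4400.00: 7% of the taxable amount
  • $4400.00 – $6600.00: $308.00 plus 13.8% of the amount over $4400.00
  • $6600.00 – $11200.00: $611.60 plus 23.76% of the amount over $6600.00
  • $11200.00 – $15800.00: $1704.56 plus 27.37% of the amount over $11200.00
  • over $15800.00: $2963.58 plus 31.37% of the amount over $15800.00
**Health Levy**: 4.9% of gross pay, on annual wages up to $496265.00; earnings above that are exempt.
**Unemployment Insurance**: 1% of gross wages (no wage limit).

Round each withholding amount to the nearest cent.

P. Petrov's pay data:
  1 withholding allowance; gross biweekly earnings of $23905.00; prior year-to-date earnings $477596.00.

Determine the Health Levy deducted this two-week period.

$914.78

Health Levy: cap $496265.00 − YTD $477596.00 = $18669.00 subject; 4.9% × $18669.00 = $914.78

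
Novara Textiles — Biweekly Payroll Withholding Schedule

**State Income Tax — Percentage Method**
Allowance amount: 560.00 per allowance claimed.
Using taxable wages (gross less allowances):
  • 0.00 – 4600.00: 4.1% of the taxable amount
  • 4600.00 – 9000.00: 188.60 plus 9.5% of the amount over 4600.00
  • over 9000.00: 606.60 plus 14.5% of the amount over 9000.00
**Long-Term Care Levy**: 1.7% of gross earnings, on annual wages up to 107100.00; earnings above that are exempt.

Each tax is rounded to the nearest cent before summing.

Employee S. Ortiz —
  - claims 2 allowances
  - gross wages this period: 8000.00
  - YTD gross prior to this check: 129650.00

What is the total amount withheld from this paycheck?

405.20

State Income Tax: taxable = 8000.00 − 2×560.00 = 6880.00
  188.60 + 9.5% × (6880.00 − 4600.00) = 188.60 + 9.5% × 2280.00 = 405.20
Long-Term Care Levy: YTD 129650.00 ≥ cap 107100.00 → 0.00
Total: 405.20 + 0.00 = 405.20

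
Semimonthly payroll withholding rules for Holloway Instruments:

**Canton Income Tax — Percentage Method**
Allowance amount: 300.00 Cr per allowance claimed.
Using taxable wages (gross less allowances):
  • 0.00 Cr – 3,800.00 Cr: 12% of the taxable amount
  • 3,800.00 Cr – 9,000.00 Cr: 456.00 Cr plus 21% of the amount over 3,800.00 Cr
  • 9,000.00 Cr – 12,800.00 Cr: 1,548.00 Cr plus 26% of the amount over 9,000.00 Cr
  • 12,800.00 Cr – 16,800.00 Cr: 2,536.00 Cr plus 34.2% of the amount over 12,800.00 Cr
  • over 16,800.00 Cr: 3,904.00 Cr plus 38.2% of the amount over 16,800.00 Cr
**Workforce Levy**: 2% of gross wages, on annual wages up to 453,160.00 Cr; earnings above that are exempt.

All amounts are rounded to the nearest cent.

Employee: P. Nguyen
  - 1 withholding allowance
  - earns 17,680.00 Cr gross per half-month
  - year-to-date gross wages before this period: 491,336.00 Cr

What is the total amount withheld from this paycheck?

Canton Income Tax: taxable = 17,680.00 Cr − 1×300.00 Cr = 17,380.00 Cr
  3,904.00 Cr + 38.2% × (17,380.00 Cr − 16,800.00 Cr) = 3,904.00 Cr + 38.2% × 580.00 Cr = 4,125.56 Cr
Workforce Levy: YTD 491,336.00 Cr ≥ cap 453,160.00 Cr → 0.00 Cr
Total: 4,125.56 Cr + 0.00 Cr = 4,125.56 Cr

4,125.56 Cr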